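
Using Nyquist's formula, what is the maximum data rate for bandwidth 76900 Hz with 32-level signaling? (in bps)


Rate = 2 * B * log2(M) = 2 * 76900 * 5.0 = 769000.0

769000.0 bps


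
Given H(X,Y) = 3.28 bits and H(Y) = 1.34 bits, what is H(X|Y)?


H(X|Y) = H(X,Y) - H(Y) = 3.28 - 1.34 = 1.94

1.94 bits


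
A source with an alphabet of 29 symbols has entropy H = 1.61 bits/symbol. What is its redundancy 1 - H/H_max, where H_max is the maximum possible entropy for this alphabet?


H_max = log2(K) = log2(29) = 4.858 bits/symbol. Redundancy = 1 - H/H_max = 1 - 1.61/4.858 = 1 - 0.3314 = 0.6686

0.6686


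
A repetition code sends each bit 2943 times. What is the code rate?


Rate = k/n = 1/2943

1/2943


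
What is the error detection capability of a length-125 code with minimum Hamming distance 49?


Detection capability = d_min - 1 = 49 - 1 = 48

48 errors


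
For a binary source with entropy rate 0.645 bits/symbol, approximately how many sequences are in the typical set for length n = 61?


log2|A_typical| = nH = 61 * 0.645 = 39.345, so |A_typical| ~ 2^39.345 = 6.983e+11

6.983e+11


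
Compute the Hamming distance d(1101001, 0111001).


Count differing positions: ^ . ^ . . . . = 2 differences

2


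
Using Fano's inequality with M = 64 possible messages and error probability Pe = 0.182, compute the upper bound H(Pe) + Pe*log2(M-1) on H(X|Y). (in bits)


H(Pe) = -Pe*log2(Pe) - (1-Pe)*log2(1-Pe) = -0.182*log2(0.182) - 0.818*log2(0.818) = 0.447354 + 0.237079 = 0.6844. Pe*log2(M-1) = 0.182*log2(63) = 1.087865. Bound = H(Pe) + Pe*log2(M-1) = 0.447354 + 0.237079 + 1.087865 = 1.7723

1.7723 bits


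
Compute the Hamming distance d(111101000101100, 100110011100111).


Count differing positions: . ^ ^ . ^ ^ . ^ ^ . . ^ . ^ ^ = 9 differences

9


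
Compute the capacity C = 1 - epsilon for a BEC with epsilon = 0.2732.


C = 1 - epsilon = 1 - 0.2732 = 0.7268

0.7268 bits


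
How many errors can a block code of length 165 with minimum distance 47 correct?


Correction capability = floor((d-1)/2) = floor((47-1)/2) = 23

23 errors


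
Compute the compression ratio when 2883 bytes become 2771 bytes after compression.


Ratio = original / compressed = 2883 / 2771 = 1.0404

1.0404


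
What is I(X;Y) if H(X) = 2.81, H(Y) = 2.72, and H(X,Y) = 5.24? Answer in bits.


I(X;Y) = H(X) + H(Y) - H(X,Y) = 2.81 + 2.72 - 5.24 = 0.29

0.29 bits


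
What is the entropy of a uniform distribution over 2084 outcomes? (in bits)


H = log2(n) = log2(2084) = 11.0251

11.0251 bits


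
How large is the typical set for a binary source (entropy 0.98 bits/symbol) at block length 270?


log2|A_typical| = nH = 270 * 0.98 = 264.6, so |A_typical| ~ 2^264.6 = 4.493e+79

4.493e+79


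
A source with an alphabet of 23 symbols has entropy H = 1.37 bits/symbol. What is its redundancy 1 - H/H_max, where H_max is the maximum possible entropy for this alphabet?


H_max = log2(K) = log2(23) = 4.5236 bits/symbol. Redundancy = 1 - H/H_max = 1 - 1.37/4.5236 = 1 - 0.3029 = 0.6971

0.6971


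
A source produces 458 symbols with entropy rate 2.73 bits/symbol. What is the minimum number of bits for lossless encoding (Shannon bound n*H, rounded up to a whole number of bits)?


Minimum bits >= n * H = 458 * 2.73 = 1250.34, rounded up to a whole number of bits = 1251

1251 bits


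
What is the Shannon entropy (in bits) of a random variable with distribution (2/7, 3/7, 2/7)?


H = -sum(p_i * log2(p_i)). Terms: -(2/7)*log2(2/7) = 0.516387; -(3/7)*log2(3/7) = 0.523882; -(2/7)*log2(2/7) = 0.516387. H = 0.516387 + 0.523882 + 0.516387 = 1.5567

1.5567 bits


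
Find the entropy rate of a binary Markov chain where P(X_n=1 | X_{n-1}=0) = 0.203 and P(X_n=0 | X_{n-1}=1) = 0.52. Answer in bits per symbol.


Stationary distribution: pi_0 = p10/(p01+p10) = 0.7192, pi_1 = 0.2808. Entropy rate H' = pi_0*H(p01) + pi_1*H(p10) = 0.7192*0.7279 + 0.2808*0.9988 = 0.804

0.804 bits/symbol


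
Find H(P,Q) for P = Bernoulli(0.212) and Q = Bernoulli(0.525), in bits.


H(P,Q) = -p*log2(q) - (1-p)*log2(1-q). -0.212*log2(0.525) = 0.197077; -0.788*log2(0.475) = 0.846312. H(P,Q) = 0.197077 + 0.846312 = 1.0434

1.0434 bits


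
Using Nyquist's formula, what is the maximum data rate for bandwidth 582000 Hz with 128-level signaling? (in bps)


Rate = 2 * B * log2(M) = 2 * 582000 * 7.0 = 8148000.0

8148000.0 bps


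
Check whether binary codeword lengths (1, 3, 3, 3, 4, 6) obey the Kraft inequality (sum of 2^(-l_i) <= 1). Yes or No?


Kraft sum = sum(2^(-l_i)) = 0.9531, need <= 1. Result: satisfied (a binary prefix-free code with these lengths exists)

Yes


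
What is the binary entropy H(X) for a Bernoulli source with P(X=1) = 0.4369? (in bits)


H = -p*log2(p) - (1-p)*log2(1-p). -0.4369*log2(0.4369) = 0.521932; -0.5631*log2(0.5631) = 0.466549. H = 0.521932 + 0.466549 = 0.9885

0.9885 bits


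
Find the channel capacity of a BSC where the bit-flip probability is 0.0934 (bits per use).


H(p) = -p*log2(p) - (1-p)*log2(1-p) = -0.0934*log2(0.0934) - 0.9066*log2(0.9066) = 0.319469 + 0.128249 = 0.4477. C = 1 - H(p) = 1 - 0.4477 = 0.5523

0.5523 bits


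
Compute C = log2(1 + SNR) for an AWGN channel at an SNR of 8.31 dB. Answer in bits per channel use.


SNR_linear = 10^(8.31/10) = 6.7764; C = log2(1 + SNR_linear) = log2(1 + 6.7764) = 2.9591

2.9591 bits/channel use


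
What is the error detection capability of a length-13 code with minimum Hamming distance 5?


Detection capability = d_min - 1 = 5 - 1 = 4

4 errors


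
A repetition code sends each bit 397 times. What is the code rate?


Rate = k/n = 1/397

1/397


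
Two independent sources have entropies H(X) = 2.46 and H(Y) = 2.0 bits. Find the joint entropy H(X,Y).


For independent variables, H(X,Y) = H(X) + H(Y) = 2.46 + 2.0 = 4.46

4.46 bits


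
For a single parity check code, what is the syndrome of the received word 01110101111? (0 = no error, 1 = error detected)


Syndrome = XOR of all bits = 0 XOR 1 XOR 1 XOR 1 XOR 0 XOR 1 XOR 0 XOR 1 XOR 1 XOR 1 XOR 1 = 0

0


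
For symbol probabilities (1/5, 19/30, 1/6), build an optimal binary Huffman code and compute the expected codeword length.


Huffman construction (repeatedly merge the two least-probable nodes; each merge adds 1 bit to every symbol beneath it): 1/6 + 1/5 = 11/30; 11/30 + 19/30 = 1. Resulting codeword lengths (in the order the probabilities were given): (2, 1, 2). L_avg = sum(p_i * l_i) = 1/5*2 + 19/30*1 + 1/6*2 = 41/30 = 1.3667

1.3667 bits


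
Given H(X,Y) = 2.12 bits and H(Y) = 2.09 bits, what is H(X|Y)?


H(X|Y) = H(X,Y) - H(Y) = 2.12 - 2.09 = 0.03

0.03 bits


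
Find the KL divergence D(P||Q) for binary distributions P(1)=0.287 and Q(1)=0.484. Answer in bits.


KL = p*log2(p/q) + (1-p)*log2((1-p)/(1-q)) = 0.287*log2(0.287/0.484) + 0.713*log2(0.713/0.516) = 0.1163

0.1163 bits


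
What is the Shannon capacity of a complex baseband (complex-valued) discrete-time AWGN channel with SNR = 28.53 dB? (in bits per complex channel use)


SNR_linear = 10^(28.53/10) = 712.853; C = log2(1 + SNR_linear) = log2(1 + 712.853) = 9.4795

9.4795 bits/channel use


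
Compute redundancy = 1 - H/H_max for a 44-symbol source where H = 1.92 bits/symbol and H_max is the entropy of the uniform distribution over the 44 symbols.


H_max = log2(K) = log2(44) = 5.4594 bits/symbol. Redundancy = 1 - H/H_max = 1 - 1.92/5.4594 = 1 - 0.3517 = 0.6483

0.6483


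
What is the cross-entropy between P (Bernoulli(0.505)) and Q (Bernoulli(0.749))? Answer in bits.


H(P,Q) = -p*log2(q) - (1-p)*log2(1-q). -0.505*log2(0.749) = 0.210566; -0.495*log2(0.251) = 0.987149. H(P,Q) = 0.210566 + 0.987149 = 1.1977

1.1977 bits


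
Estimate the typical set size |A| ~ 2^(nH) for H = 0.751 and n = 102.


log2|A_typical| = nH = 102 * 0.751 = 76.602, so |A_typical| ~ 2^76.602 = 1.147e+23

1.147e+23


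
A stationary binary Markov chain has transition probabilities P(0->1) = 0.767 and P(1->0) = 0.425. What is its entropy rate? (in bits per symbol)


Stationary distribution: pi_0 = p10/(p01+p10) = 0.3565, pi_1 = 0.6435. Entropy rate H' = pi_0*H(p01) + pi_1*H(p10) = 0.3565*0.7832 + 0.6435*0.9837 = 0.9122

0.9122 bits/symbol


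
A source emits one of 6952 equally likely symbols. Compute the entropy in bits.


H = log2(n) = log2(6952) = 12.7632

12.7632 bits


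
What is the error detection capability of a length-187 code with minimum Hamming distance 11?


Detection capability = d_min - 1 = 11 - 1 = 10

10 errors


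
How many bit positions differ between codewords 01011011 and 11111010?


Count differing positions: ^ . ^ . . . . ^ = 3 differences

3


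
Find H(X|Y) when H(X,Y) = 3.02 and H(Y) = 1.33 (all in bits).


H(X|Y) = H(X,Y) - H(Y) = 3.02 - 1.33 = 1.69

1.69 bits


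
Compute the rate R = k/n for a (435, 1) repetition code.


Rate = k/n = 1/435

1/435


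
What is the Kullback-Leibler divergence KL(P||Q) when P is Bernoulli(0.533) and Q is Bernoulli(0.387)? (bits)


KL = p*log2(p/q) + (1-p)*log2((1-p)/(1-q)) = 0.533*log2(0.533/0.387) + 0.467*log2(0.467/0.613) = 0.0629

0.0629 bits


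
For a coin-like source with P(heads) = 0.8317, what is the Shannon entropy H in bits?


H = -p*log2(p) - (1-p)*log2(1-p). -0.8317*log2(0.8317) = 0.221120; -0.1683*log2(0.1683) = 0.432681. H = 0.221120 + 0.432681 = 0.6538

0.6538 bits


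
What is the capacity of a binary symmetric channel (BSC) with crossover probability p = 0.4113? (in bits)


H(p) = -p*log2(p) - (1-p)*log2(1-p) = -0.4113*log2(0.4113) - 0.5887*log2(0.5887) = 0.527178 + 0.450000 = 0.9772. C = 1 - H(p) = 1 - 0.9772 = 0.0228

0.0228 bits


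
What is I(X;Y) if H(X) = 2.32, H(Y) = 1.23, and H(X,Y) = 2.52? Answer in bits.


I(X;Y) = H(X) + H(Y) - H(X,Y) = 2.32 + 1.23 - 2.52 = 1.03

1.03 bits


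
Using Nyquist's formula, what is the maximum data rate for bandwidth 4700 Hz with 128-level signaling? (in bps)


Rate = 2 * B * log2(M) = 2 * 4700 * 7.0 = 65800.0

65800.0 bps


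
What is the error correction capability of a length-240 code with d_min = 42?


Correction capability = floor((d-1)/2) = floor((42-1)/2) = 20

20 errors


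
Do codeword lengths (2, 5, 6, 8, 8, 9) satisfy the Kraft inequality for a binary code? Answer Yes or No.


Kraft sum = sum(2^(-l_i)) = 0.3066, need <= 1. Result: satisfied (a binary prefix-free code with these lengths exists)

Yes


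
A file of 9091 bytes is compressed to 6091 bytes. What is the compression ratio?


Ratio = original / compressed = 9091 / 6091 = 1.4925

1.4925


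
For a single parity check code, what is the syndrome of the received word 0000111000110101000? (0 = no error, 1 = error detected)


Syndrome = XOR of all bits = 0 XOR 0 XOR 0 XOR 0 XOR 1 XOR 1 XOR 1 XOR 0 XOR 0 XOR 0 XOR 1 XOR 1 XOR 0 XOR 1 XOR 0 XOR 1 XOR 0 XOR 0 XOR 0 = 1

1


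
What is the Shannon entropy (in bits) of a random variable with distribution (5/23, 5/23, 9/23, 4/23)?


H = -sum(p_i * log2(p_i)). Terms: -(5/23)*log2(5/23) = 0.478616; -(5/23)*log2(5/23) = 0.478616; -(9/23)*log2(9/23) = 0.529684; -(4/23)*log2(4/23) = 0.438880. H = 0.478616 + 0.478616 + 0.529684 + 0.438880 = 1.9258

1.9258 bits


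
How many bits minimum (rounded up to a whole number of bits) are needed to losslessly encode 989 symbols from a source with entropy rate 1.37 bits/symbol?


Minimum bits >= n * H = 989 * 1.37 = 1354.93, rounded up to a whole number of bits = 1355

1355 bits


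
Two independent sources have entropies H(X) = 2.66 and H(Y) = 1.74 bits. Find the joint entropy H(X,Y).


For independent variables, H(X,Y) = H(X) + H(Y) = 2.66 + 1.74 = 4.4

4.4 bits


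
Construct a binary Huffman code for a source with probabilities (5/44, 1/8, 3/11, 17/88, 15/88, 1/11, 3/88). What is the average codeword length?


Huffman construction (repeatedly merge the two least-probable nodes; each merge adds 1 bit to every symbol beneath it): 3/88 + 1/11 = 1/8; 5/44 + 1/8 = 21/88; 1/8 + 15/88 = 13/44; 17/88 + 21/88 = 19/44; 3/11 + 13/44 = 25/44; 19/44 + 25/44 = 1. Resulting codeword lengths (in the order the probabilities were given): (3, 3, 2, 2, 3, 4, 4). L_avg = sum(p_i * l_i) = 5/44*3 + 1/8*3 + 3/11*2 + 17/88*2 + 15/88*3 + 1/11*4 + 3/88*4 = 117/44 = 2.6591

2.6591 bits


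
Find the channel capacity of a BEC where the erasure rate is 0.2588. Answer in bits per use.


C = 1 - epsilon = 1 - 0.2588 = 0.7412

0.7412 bits


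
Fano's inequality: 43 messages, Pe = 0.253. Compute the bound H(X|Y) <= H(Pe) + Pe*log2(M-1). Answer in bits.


H(Pe) = -Pe*log2(Pe) - (1-Pe)*log2(1-Pe) = -0.253*log2(0.253) - 0.747*log2(0.747) = 0.501646 + 0.314352 = 0.816. Pe*log2(M-1) = 0.253*log2(42) = 1.364256. Bound = H(Pe) + Pe*log2(M-1) = 0.501646 + 0.314352 + 1.364256 = 2.1803

2.1803 bits


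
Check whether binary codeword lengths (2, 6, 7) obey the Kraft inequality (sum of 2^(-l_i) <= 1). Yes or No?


Kraft sum = sum(2^(-l_i)) = 0.2734, need <= 1. Result: satisfied (a binary prefix-free code with these lengths exists)

Yes


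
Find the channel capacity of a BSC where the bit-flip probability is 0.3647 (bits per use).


H(p) = -p*log2(p) - (1-p)*log2(1-p) = -0.3647*log2(0.3647) - 0.6353*log2(0.6353) = 0.530718 + 0.415798 = 0.9465. C = 1 - H(p) = 1 - 0.9465 = 0.0535

0.0535 bits


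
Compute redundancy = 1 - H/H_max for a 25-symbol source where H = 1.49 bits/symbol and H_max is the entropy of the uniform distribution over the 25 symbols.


H_max = log2(K) = log2(25) = 4.6439 bits/symbol. Redundancy = 1 - H/H_max = 1 - 1.49/4.6439 = 1 - 0.3209 = 0.6791

0.6791


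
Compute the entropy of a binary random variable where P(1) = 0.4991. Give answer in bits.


H = -p*log2(p) - (1-p)*log2(1-p). -0.4991*log2(0.4991) = 0.500397; -0.5009*log2(0.5009) = 0.499600. H = 0.500397 + 0.499600 = 1.0

1.0 bits


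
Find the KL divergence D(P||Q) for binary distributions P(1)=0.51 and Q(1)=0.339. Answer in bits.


KL = p*log2(p/q) + (1-p)*log2((1-p)/(1-q)) = 0.51*log2(0.51/0.339) + 0.49*log2(0.49/0.661) = 0.0889

0.0889 bits


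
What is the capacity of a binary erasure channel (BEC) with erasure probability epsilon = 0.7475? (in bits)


C = 1 - epsilon = 1 - 0.7475 = 0.2525

0.2525 bits


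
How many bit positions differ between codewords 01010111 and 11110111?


Count differing positions: ^ . ^ . . . . . = 2 differences

2


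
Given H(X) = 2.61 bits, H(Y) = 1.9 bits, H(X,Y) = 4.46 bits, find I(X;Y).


I(X;Y) = H(X) + H(Y) - H(X,Y) = 2.61 + 1.9 - 4.46 = 0.05

0.05 bits


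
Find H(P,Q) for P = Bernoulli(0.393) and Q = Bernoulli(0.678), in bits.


H(P,Q) = -p*log2(q) - (1-p)*log2(1-q). -0.393*log2(0.678) = 0.220333; -0.607*log2(0.322) = 0.992365. H(P,Q) = 0.220333 + 0.992365 = 1.2127

1.2127 bits


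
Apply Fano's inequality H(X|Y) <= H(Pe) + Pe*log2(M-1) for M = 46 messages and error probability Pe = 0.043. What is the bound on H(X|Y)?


H(Pe) = -Pe*log2(Pe) - (1-Pe)*log2(1-Pe) = -0.043*log2(0.043) - 0.957*log2(0.957) = 0.195199 + 0.060683 = 0.2559. Pe*log2(M-1) = 0.043*log2(45) = 0.236150. Bound = H(Pe) + Pe*log2(M-1) = 0.195199 + 0.060683 + 0.236150 = 0.492

0.492 bits


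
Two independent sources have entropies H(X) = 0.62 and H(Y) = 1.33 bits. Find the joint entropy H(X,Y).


For independent variables, H(X,Y) = H(X) + H(Y) = 0.62 + 1.33 = 1.95

1.95 bits


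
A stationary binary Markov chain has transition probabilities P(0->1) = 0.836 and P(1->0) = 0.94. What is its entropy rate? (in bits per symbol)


Stationary distribution: pi_0 = p10/(p01+p10) = 0.5293, pi_1 = 0.4707. Entropy rate H' = pi_0*H(p01) + pi_1*H(p10) = 0.5293*0.6438 + 0.4707*0.3274 = 0.4949

0.4949 bits/symbol


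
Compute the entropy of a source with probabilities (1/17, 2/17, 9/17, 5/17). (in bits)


H = -sum(p_i * log2(p_i)). Terms: -(1/17)*log2(1/17) = 0.240439; -(2/17)*log2(2/17) = 0.363231; -(9/17)*log2(9/17) = 0.485755; -(5/17)*log2(5/17) = 0.519275. H = 0.240439 + 0.363231 + 0.485755 + 0.519275 = 1.6087

1.6087 bits


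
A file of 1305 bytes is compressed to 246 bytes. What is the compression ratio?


Ratio = original / compressed = 1305 / 246 = 5.3049

5.3049


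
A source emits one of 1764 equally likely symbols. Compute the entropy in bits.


H = log2(n) = log2(1764) = 10.7846

10.7846 bits


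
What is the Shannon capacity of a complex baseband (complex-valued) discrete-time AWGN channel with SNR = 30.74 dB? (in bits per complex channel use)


SNR_linear = 10^(30.74/10) = 1185.7687; C = log2(1 + SNR_linear) = log2(1 + 1185.7687) = 10.2128

10.2128 bits/channel use


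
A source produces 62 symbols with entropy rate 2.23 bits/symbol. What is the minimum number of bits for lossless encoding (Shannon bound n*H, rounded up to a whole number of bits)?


Minimum bits >= n * H = 62 * 2.23 = 138.26, rounded up to a whole number of bits = 139

139 bits


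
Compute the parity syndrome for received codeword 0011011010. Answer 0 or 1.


Syndrome = XOR of all bits = 0 XOR 0 XOR 1 XOR 1 XOR 0 XOR 1 XOR 1 XOR 0 XOR 1 XOR 0 = 1

1


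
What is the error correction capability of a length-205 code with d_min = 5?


Correction capability = floor((d-1)/2) = floor((5-1)/2) = 2

2 errors


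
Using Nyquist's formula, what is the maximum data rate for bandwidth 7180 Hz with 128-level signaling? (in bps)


Rate = 2 * B * log2(M) = 2 * 7180 * 7.0 = 100520.0

100520.0 bps


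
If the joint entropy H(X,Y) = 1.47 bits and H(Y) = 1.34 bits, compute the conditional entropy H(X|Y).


H(X|Y) = H(X,Y) - H(Y) = 1.47 - 1.34 = 0.13

0.13 bits


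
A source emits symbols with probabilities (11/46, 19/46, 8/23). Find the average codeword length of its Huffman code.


Huffman construction (repeatedly merge the two least-probable nodes; each merge adds 1 bit to every symbol beneath it): 11/46 + 8/23 = 27/46; 19/46 + 27/46 = 1. Resulting codeword lengths (in the order the probabilities were given): (2, 1, 2). L_avg = sum(p_i * l_i) = 11/46*2 + 19/46*1 + 8/23*2 = 73/46 = 1.587

1.587 bits


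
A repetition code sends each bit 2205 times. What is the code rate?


Rate = k/n = 1/2205

1/2205


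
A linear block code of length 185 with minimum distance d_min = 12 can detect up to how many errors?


Detection capability = d_min - 1 = 12 - 1 = 11

11 errors


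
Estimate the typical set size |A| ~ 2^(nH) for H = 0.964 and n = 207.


log2|A_typical| = nH = 207 * 0.964 = 199.548, so |A_typical| ~ 2^199.548 = 1.175e+60

1.175e+60


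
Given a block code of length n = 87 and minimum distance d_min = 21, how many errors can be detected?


Detection capability = d_min - 1 = 21 - 1 = 20

20 errors


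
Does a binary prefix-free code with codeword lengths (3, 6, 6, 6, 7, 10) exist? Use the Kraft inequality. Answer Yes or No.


Kraft sum = sum(2^(-l_i)) = 0.1807, need <= 1. Result: satisfied (a binary prefix-free code with these lengths exists)

Yes


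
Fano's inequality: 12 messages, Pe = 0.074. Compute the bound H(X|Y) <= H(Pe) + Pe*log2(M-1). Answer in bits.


H(Pe) = -Pe*log2(Pe) - (1-Pe)*log2(1-Pe) = -0.074*log2(0.074) - 0.926*log2(0.926) = 0.277968 + 0.102708 = 0.3807. Pe*log2(M-1) = 0.074*log2(11) = 0.255998. Bound = H(Pe) + Pe*log2(M-1) = 0.277968 + 0.102708 + 0.255998 = 0.6367

0.6367 bits


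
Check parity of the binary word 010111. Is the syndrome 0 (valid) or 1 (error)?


Syndrome = XOR of all bits = 0 XOR 1 XOR 0 XOR 1 XOR 1 XOR 1 = 0

0


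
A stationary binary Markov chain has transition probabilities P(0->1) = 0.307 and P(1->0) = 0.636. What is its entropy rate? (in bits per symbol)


Stationary distribution: pi_0 = p10/(p01+p10) = 0.6744, pi_1 = 0.3256. Entropy rate H' = pi_0*H(p01) + pi_1*H(p10) = 0.6744*0.8897 + 0.3256*0.946 = 0.908

0.908 bits/symbol


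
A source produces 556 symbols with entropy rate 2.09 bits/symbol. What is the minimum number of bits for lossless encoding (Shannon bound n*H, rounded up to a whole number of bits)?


Minimum bits >= n * H = 556 * 2.09 = 1162.04, rounded up to a whole number of bits = 1163

1163 bits


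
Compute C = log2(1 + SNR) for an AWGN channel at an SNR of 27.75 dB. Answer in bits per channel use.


SNR_linear = 10^(27.75/10) = 595.6621; C = log2(1 + SNR_linear) = log2(1 + 595.6621) = 9.2208

9.2208 bits/channel use


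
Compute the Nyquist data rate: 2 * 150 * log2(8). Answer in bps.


Rate = 2 * B * log2(M) = 2 * 150 * 3.0 = 900.0

900.0 bps


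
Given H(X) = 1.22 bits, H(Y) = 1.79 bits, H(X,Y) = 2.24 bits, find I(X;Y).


I(X;Y) = H(X) + H(Y) - H(X,Y) = 1.22 + 1.79 - 2.24 = 0.77

0.77 bits


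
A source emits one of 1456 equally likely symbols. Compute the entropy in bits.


H = log2(n) = log2(1456) = 10.5078

10.5078 bits


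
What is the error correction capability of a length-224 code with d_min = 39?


Correction capability = floor((d-1)/2) = floor((39-1)/2) = 19

19 errors


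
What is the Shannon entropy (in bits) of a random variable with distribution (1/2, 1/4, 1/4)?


H = -sum(p_i * log2(p_i)). Terms: -(1/2)*log2(1/2) = 0.500000; -(1/4)*log2(1/4) = 0.500000; -(1/4)*log2(1/4) = 0.500000. H = 0.500000 + 0.500000 + 0.500000 = 1.5

1.5 bits


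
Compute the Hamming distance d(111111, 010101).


Count differing positions: ^ . ^ . ^ . = 3 differences

3


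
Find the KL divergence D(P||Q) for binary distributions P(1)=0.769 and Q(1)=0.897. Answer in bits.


KL = p*log2(p/q) + (1-p)*log2((1-p)/(1-q)) = 0.769*log2(0.769/0.897) + 0.231*log2(0.231/0.103) = 0.0984

0.0984 bits


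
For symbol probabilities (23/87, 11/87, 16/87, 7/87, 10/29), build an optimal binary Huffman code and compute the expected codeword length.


Huffman construction (repeatedly merge the two least-probable nodes; each merge adds 1 bit to every symbol beneath it): 7/87 + 11/87 = 6/29; 16/87 + 6/29 = 34/87; 23/87 + 10/29 = 53/87; 34/87 + 53/87 = 1. Resulting codeword lengths (in the order the probabilities were given): (2, 3, 2, 3, 2). L_avg = sum(p_i * l_i) = 23/87*2 + 11/87*3 + 16/87*2 + 7/87*3 + 10/29*2 = 64/29 = 2.2069

2.2069 bits


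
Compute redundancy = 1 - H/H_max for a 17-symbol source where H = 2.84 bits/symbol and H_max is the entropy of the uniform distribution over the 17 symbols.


H_max = log2(K) = log2(17) = 4.0875 bits/symbol. Redundancy = 1 - H/H_max = 1 - 2.84/4.0875 = 1 - 0.6948 = 0.3052

0.3052


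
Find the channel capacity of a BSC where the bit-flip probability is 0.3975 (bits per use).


H(p) = -p*log2(p) - (1-p)*log2(1-p) = -0.3975*log2(0.3975) - 0.6025*log2(0.6025) = 0.529062 + 0.440408 = 0.9695. C = 1 - H(p) = 1 - 0.9695 = 0.0305

0.0305 bits


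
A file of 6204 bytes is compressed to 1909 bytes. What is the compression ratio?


Ratio = original / compressed = 6204 / 1909 = 3.2499

3.2499


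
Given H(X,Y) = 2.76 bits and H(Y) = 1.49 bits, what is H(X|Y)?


H(X|Y) = H(X,Y) - H(Y) = 2.76 - 1.49 = 1.27

1.27 bits


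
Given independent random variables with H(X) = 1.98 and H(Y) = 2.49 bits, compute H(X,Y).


For independent variables, H(X,Y) = H(X) + H(Y) = 1.98 + 2.49 = 4.47

4.47 bits


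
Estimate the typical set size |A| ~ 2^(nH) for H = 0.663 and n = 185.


log2|A_typical| = nH = 185 * 0.663 = 122.655, so |A_typical| ~ 2^122.655 = 8.372e+36

8.372e+36


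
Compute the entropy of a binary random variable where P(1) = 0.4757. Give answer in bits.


H = -p*log2(p) - (1-p)*log2(1-p). -0.4757*log2(0.4757) = 0.509891; -0.5243*log2(0.5243) = 0.488404. H = 0.509891 + 0.488404 = 0.9983

0.9983 bits


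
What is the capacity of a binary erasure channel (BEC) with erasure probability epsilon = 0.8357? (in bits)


C = 1 - epsilon = 1 - 0.8357 = 0.1643

0.1643 bits


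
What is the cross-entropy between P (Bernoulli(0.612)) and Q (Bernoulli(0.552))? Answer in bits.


H(P,Q) = -p*log2(q) - (1-p)*log2(1-q). -0.612*log2(0.552) = 0.524643; -0.388*log2(0.448) = 0.449471. H(P,Q) = 0.524643 + 0.449471 = 0.9741

0.9741 bits


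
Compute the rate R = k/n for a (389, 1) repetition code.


Rate = k/n = 1/389

1/389


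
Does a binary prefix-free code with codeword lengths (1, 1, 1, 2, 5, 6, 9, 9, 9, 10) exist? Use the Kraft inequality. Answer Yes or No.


Kraft sum = sum(2^(-l_i)) = 1.8037, need <= 1. Result: violated (a binary prefix-free code with these lengths cannot exist)

No


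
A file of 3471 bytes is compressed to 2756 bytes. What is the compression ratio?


Ratio = original / compressed = 3471 / 2756 = 1.2594

1.2594


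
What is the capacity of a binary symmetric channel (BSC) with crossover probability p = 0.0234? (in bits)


H(p) = -p*log2(p) - (1-p)*log2(1-p) = -0.0234*log2(0.0234) - 0.9766*log2(0.9766) = 0.126766 + 0.033361 = 0.1601. C = 1 - H(p) = 1 - 0.1601 = 0.8399

0.8399 bits


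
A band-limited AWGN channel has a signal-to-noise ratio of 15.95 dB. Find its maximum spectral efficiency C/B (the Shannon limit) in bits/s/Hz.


SNR_linear = 10^(15.95/10) = 39.355; C/B = log2(1 + SNR_linear) = log2(1 + 39.355) = 5.3347

5.3347 bits/s/Hz


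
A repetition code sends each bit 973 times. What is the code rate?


Rate = k/n = 1/973

1/973


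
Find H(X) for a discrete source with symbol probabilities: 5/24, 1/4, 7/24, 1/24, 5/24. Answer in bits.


H = -sum(p_i * log2(p_i)). Terms: -(5/24)*log2(5/24) = 0.471466; -(1/4)*log2(1/4) = 0.500000; -(7/24)*log2(7/24) = 0.518469; -(1/24)*log2(1/24) = 0.191040; -(5/24)*log2(5/24) = 0.471466. H = 0.471466 + 0.500000 + 0.518469 + 0.191040 + 0.471466 = 2.1524

2.1524 bits


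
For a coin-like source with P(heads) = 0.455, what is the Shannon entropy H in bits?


H = -p*log2(p) - (1-p)*log2(1-p). -0.455*log2(0.455) = 0.516908; -0.545*log2(0.545) = 0.477241. H = 0.516908 + 0.477241 = 0.9941

0.9941 bits


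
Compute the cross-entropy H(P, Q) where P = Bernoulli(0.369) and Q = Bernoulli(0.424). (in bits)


H(P,Q) = -p*log2(q) - (1-p)*log2(1-q). -0.369*log2(0.424) = 0.456772; -0.631*log2(0.576) = 0.502187. H(P,Q) = 0.456772 + 0.502187 = 0.959

0.959 bits


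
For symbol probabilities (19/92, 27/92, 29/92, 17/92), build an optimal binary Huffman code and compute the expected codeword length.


Huffman construction (repeatedly merge the two least-probable nodes; each merge adds 1 bit to every symbol beneath it): 17/92 + 19/92 = 9/23; 27/92 + 29/92 = 14/23; 9/23 + 14/23 = 1. Resulting codeword lengths (in the order the probabilities were given): (2, 2, 2, 2). L_avg = sum(p_i * l_i) = 19/92*2 + 27/92*2 + 29/92*2 + 17/92*2 = 2

2.0 bits


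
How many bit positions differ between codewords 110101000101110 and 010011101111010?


Count differing positions: ^ . . ^ ^ . ^ . ^ . ^ . ^ . . = 7 differences

7


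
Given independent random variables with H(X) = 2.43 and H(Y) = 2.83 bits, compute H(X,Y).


For independent variables, H(X,Y) = H(X) + H(Y) = 2.43 + 2.83 = 5.26

5.26 bits


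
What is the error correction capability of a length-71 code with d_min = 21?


Correction capability = floor((d-1)/2) = floor((21-1)/2) = 10

10 errors


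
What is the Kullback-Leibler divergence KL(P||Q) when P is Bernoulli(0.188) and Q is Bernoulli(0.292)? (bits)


KL = p*log2(p/q) + (1-p)*log2((1-p)/(1-q)) = 0.188*log2(0.188/0.292) + 0.812*log2(0.812/0.708) = 0.0411

0.0411 bits


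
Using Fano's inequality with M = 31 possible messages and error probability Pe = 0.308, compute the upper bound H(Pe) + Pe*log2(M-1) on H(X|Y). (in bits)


H(Pe) = -Pe*log2(Pe) - (1-Pe)*log2(1-Pe) = -0.308*log2(0.308) - 0.692*log2(0.692) = 0.523291 + 0.367560 = 0.8909. Pe*log2(M-1) = 0.308*log2(30) = 1.511322. Bound = H(Pe) + Pe*log2(M-1) = 0.523291 + 0.367560 + 1.511322 = 2.4022

2.4022 bits


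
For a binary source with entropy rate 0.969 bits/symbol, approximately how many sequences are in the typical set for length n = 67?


log2|A_typical| = nH = 67 * 0.969 = 64.923, so |A_typical| ~ 2^64.923 = 3.498e+19

3.498e+19


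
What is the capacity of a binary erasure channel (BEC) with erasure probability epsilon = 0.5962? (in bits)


C = 1 - epsilon = 1 - 0.5962 = 0.4038

0.4038 bits


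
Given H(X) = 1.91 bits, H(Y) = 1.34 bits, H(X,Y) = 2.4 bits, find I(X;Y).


I(X;Y) = H(X) + H(Y) - H(X,Y) = 1.91 + 1.34 - 2.4 = 0.85

0.85 bits


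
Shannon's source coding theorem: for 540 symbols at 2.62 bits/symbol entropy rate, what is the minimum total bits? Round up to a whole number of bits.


Minimum bits >= n * H = 540 * 2.62 = 1414.8, rounded up to a whole number of bits = 1415

1415 bits


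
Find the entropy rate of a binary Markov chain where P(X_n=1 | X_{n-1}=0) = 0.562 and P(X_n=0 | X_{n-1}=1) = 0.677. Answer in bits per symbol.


Stationary distribution: pi_0 = p10/(p01+p10) = 0.5464, pi_1 = 0.4536. Entropy rate H' = pi_0*H(p01) + pi_1*H(p10) = 0.5464*0.9889 + 0.4536*0.9076 = 0.952

0.952 bits/symbol


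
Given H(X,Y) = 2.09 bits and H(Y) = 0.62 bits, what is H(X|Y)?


H(X|Y) = H(X,Y) - H(Y) = 2.09 - 0.62 = 1.47

1.47 bits


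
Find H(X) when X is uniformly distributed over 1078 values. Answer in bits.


H = log2(n) = log2(1078) = 10.0741

10.0741 bits


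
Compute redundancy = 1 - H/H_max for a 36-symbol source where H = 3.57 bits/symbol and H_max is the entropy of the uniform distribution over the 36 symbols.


H_max = log2(K) = log2(36) = 5.1699 bits/symbol. Redundancy = 1 - H/H_max = 1 - 3.57/5.1699 = 1 - 0.6905 = 0.3095

0.3095


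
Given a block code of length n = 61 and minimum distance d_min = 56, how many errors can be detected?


Detection capability = d_min - 1 = 56 - 1 = 55

55 errors


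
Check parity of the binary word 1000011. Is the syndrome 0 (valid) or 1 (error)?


Syndrome = XOR of all bits = 1 XOR 0 XOR 0 XOR 0 XOR 0 XOR 1 XOR 1 = 1

1


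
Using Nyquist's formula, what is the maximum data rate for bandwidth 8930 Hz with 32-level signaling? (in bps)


Rate = 2 * B * log2(M) = 2 * 8930 * 5.0 = 89300.0

89300.0 bps


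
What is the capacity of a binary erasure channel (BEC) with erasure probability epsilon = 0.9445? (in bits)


C = 1 - epsilon = 1 - 0.9445 = 0.0555

0.0555 bits


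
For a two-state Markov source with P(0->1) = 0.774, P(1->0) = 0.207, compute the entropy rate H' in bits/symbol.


Stationary distribution: pi_0 = p10/(p01+p10) = 0.211, pi_1 = 0.789. Entropy rate H' = pi_0*H(p01) + pi_1*H(p10) = 0.211*0.771 + 0.789*0.7357 = 0.7432

0.7432 bits/symbol


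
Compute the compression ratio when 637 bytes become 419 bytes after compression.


Ratio = original / compressed = 637 / 419 = 1.5203

1.5203


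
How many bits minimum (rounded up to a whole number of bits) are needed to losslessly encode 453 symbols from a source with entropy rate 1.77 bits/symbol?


Minimum bits >= n * H = 453 * 1.77 = 801.81, rounded up to a whole number of bits = 802

802 bits


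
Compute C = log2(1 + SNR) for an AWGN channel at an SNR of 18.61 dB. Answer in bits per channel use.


SNR_linear = 10^(18.61/10) = 72.6106; C = log2(1 + SNR_linear) = log2(1 + 72.6106) = 6.2018

6.2018 bits/channel use


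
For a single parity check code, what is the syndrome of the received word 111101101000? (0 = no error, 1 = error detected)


Syndrome = XOR of all bits = 1 XOR 1 XOR 1 XOR 1 XOR 0 XOR 1 XOR 1 XOR 0 XOR 1 XOR 0 XOR 0 XOR 0 = 1

1


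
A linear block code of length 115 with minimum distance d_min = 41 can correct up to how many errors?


Correction capability = floor((d-1)/2) = floor((41-1)/2) = 20

20 errors


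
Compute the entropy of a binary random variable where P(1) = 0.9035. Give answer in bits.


H = -p*log2(p) - (1-p)*log2(1-p). -0.9035*log2(0.9035) = 0.132276; -0.0965*log2(0.0965) = 0.325526. H = 0.132276 + 0.325526 = 0.4578

0.4578 bits


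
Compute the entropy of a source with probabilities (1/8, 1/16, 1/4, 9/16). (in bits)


H = -sum(p_i * log2(p_i)). Terms: -(1/8)*log2(1/8) = 0.375000; -(1/16)*log2(1/16) = 0.250000; -(1/4)*log2(1/4) = 0.500000; -(9/16)*log2(9/16) = 0.466917. H = 0.375000 + 0.250000 + 0.500000 + 0.466917 = 1.5919

1.5919 bits


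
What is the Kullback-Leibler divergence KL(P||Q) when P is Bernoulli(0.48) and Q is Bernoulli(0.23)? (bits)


KL = p*log2(p/q) + (1-p)*log2((1-p)/(1-q)) = 0.48*log2(0.48/0.23) + 0.52*log2(0.52/0.77) = 0.215

0.215 bits


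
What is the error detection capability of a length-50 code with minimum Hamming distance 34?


Detection capability = d_min - 1 = 34 - 1 = 33

33 errors


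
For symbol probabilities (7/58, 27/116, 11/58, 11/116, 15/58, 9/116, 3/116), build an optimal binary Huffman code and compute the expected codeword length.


Huffman construction (repeatedly merge the two least-probable nodes; each merge adds 1 bit to every symbol beneath it): 3/116 + 9/116 = 3/29; 11/116 + 3/29 = 23/116; 7/58 + 11/58 = 9/29; 23/116 + 27/116 = 25/58; 15/58 + 9/29 = 33/58; 25/58 + 33/58 = 1. Resulting codeword lengths (in the order the probabilities were given): (3, 2, 3, 3, 2, 4, 4). L_avg = sum(p_i * l_i) = 7/58*3 + 27/116*2 + 11/58*3 + 11/116*3 + 15/58*2 + 9/116*4 + 3/116*4 = 303/116 = 2.6121

2.6121 bits


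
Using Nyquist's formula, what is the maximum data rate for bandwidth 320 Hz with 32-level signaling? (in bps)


Rate = 2 * B * log2(M) = 2 * 320 * 5.0 = 3200.0

3200.0 bps


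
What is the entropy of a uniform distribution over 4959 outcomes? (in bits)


H = log2(n) = log2(4959) = 12.2758

12.2758 bits


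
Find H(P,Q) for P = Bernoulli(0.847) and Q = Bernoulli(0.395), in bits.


H(P,Q) = -p*log2(q) - (1-p)*log2(1-q). -0.847*log2(0.395) = 1.135044; -0.153*log2(0.605) = 0.110924. H(P,Q) = 1.135044 + 0.110924 = 1.246

1.246 bits


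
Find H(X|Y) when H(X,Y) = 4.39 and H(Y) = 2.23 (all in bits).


H(X|Y) = H(X,Y) - H(Y) = 4.39 - 2.23 = 2.16

2.16 bits


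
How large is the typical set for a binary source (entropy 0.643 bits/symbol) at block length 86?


log2|A_typical| = nH = 86 * 0.643 = 55.298, so |A_typical| ~ 2^55.298 = 4.430e+16

4.430e+16


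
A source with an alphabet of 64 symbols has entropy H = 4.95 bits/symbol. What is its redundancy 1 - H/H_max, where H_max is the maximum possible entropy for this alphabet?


H_max = log2(K) = log2(64) = 6.0 bits/symbol. Redundancy = 1 - H/H_max = 1 - 4.95/6.0 = 1 - 0.825 = 0.175

0.175


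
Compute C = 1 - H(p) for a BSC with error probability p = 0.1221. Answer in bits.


H(p) = -p*log2(p) - (1-p)*log2(1-p) = -0.1221*log2(0.1221) - 0.8779*log2(0.8779) = 0.370435 + 0.164932 = 0.5354. C = 1 - H(p) = 1 - 0.5354 = 0.4646

0.4646 bits


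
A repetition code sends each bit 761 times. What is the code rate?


Rate = k/n = 1/761

1/761


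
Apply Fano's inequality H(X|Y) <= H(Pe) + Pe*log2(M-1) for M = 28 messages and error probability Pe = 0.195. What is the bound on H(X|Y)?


H(Pe) = -Pe*log2(Pe) - (1-Pe)*log2(1-Pe) = -0.195*log2(0.195) - 0.805*log2(0.805) = 0.459899 + 0.251916 = 0.7118. Pe*log2(M-1) = 0.195*log2(27) = 0.927203. Bound = H(Pe) + Pe*log2(M-1) = 0.459899 + 0.251916 + 0.927203 = 1.639

1.639 bits


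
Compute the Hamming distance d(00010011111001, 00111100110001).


Count differing positions: . . ^ . ^ ^ ^ ^ . . ^ . . . = 6 differences

6


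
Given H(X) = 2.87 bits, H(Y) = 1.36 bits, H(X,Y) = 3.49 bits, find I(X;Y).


I(X;Y) = H(X) + H(Y) - H(X,Y) = 2.87 + 1.36 - 3.49 = 0.74

0.74 bits


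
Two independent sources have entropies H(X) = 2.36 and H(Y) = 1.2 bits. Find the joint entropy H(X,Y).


For independent variables, H(X,Y) = H(X) + H(Y) = 2.36 + 1.2 = 3.56

3.56 bits


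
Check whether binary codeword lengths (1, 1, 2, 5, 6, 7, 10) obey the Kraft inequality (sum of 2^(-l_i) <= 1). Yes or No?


Kraft sum = sum(2^(-l_i)) = 1.3057, need <= 1. Result: violated (a binary prefix-free code with these lengths cannot exist)

No


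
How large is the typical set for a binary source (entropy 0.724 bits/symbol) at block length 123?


log2|A_typical| = nH = 123 * 0.724 = 89.052, so |A_typical| ~ 2^89.052 = 6.417e+26

6.417e+26


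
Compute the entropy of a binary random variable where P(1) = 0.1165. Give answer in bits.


H = -p*log2(p) - (1-p)*log2(1-p). -0.1165*log2(0.1165) = 0.361336; -0.8835*log2(0.8835) = 0.157880. H = 0.361336 + 0.157880 = 0.5192

0.5192 bits


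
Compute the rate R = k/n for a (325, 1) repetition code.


Rate = k/n = 1/325

1/325


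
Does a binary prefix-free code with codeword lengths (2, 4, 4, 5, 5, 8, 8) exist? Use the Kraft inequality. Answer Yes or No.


Kraft sum = sum(2^(-l_i)) = 0.4453, need <= 1. Result: satisfied (a binary prefix-free code with these lengths exists)

Yes


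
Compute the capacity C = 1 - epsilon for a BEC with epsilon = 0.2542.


C = 1 - epsilon = 1 - 0.2542 = 0.7458

0.7458 bits


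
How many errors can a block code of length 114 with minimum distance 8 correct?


Correction capability = floor((d-1)/2) = floor((8-1)/2) = 3

3 errors


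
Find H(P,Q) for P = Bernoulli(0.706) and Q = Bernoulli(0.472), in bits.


H(P,Q) = -p*log2(q) - (1-p)*log2(1-q). -0.706*log2(0.472) = 0.764698; -0.294*log2(0.528) = 0.270889. H(P,Q) = 0.764698 + 0.270889 = 1.0356

1.0356 bits


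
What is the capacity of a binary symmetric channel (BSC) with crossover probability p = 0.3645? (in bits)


H(p) = -p*log2(p) - (1-p)*log2(1-p) = -0.3645*log2(0.3645) - 0.6355*log2(0.6355) = 0.530715 + 0.415640 = 0.9464. C = 1 - H(p) = 1 - 0.9464 = 0.0536

0.0536 bits


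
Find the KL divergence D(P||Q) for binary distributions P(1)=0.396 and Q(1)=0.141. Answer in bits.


KL = p*log2(p/q) + (1-p)*log2((1-p)/(1-q)) = 0.396*log2(0.396/0.141) + 0.604*log2(0.604/0.859) = 0.2831

0.2831 bits


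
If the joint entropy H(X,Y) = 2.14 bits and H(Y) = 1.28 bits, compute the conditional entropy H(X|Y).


H(X|Y) = H(X,Y) - H(Y) = 2.14 - 1.28 = 0.86

0.86 bits


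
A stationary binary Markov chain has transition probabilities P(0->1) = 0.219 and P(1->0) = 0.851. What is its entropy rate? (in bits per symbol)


Stationary distribution: pi_0 = p10/(p01+p10) = 0.7953, pi_1 = 0.2047. Entropy rate H' = pi_0*H(p01) + pi_1*H(p10) = 0.7953*0.7583 + 0.2047*0.6073 = 0.7274

0.7274 bits/symbol


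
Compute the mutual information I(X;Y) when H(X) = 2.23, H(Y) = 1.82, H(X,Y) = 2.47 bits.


I(X;Y) = H(X) + H(Y) - H(X,Y) = 2.23 + 1.82 - 2.47 = 1.58

1.58 bits


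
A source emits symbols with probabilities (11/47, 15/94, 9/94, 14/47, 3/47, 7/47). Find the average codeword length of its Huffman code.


Huffman construction (repeatedly merge the two least-probable nodes; each merge adds 1 bit to every symbol beneath it): 3/47 + 9/94 = 15/94; 7/47 + 15/94 = 29/94; 15/94 + 11/47 = 37/94; 14/47 + 29/94 = 57/94; 37/94 + 57/94 = 1. Resulting codeword lengths (in the order the probabilities were given): (2, 3, 3, 2, 3, 3). L_avg = sum(p_i * l_i) = 11/47*2 + 15/94*3 + 9/94*3 + 14/47*2 + 3/47*3 + 7/47*3 = 116/47 = 2.4681

2.4681 bits


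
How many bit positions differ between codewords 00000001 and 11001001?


Count differing positions: ^ ^ . . ^ . . . = 3 differences

3


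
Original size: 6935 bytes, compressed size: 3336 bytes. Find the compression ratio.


Ratio = original / compressed = 6935 / 3336 = 2.0788

2.0788


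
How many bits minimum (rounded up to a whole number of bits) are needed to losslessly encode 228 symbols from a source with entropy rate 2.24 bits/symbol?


Minimum bits >= n * H = 228 * 2.24 = 510.72, rounded up to a whole number of bits = 511

511 bits


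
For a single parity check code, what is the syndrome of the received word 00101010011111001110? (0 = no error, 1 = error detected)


Syndrome = XOR of all bits = 0 XOR 0 XOR 1 XOR 0 XOR 1 XOR 0 XOR 1 XOR 0 XOR 0 XOR 1 XOR 1 XOR 1 XOR 1 XOR 1 XOR 0 XOR 0 XOR 1 XOR 1 XOR 1 XOR 0 = 1

1
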